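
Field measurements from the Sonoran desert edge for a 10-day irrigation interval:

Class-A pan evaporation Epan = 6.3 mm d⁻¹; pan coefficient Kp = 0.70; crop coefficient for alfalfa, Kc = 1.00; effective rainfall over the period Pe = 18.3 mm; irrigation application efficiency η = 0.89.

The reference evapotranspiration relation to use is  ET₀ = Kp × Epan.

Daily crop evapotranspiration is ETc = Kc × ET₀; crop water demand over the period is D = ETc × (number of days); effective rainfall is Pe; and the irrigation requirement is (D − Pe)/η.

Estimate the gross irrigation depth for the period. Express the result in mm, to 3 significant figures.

29.0 mm

ET₀ = 0.70 × 6.3 = 4.4100 mm/d
ETc = Kc × ET₀ = 1.00 × 4.4100 = 4.4100 mm/d
Crop demand D = ETc × 10 d = 4.4100 × 10 = 44.100 mm
D − Pe = 44.100 − 18.3 = 25.800 mm
Gross irrigation = 25.800 / 0.89 = 28.989 mm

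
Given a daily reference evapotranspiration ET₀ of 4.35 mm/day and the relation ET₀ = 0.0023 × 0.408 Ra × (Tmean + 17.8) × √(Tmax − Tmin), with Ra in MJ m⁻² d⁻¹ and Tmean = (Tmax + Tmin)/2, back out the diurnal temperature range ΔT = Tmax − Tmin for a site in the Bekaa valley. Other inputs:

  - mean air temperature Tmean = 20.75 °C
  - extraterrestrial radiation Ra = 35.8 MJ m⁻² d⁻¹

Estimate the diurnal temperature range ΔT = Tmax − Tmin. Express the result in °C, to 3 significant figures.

11.3 °C

√ΔT = ET₀ / [0.0023 × 0.408 × Ra × (Tmean+17.8)] = 4.35 / (0.0023 × 14.6064 × 38.55) = 3.3589
ΔT = 3.3589² = 11.282 °C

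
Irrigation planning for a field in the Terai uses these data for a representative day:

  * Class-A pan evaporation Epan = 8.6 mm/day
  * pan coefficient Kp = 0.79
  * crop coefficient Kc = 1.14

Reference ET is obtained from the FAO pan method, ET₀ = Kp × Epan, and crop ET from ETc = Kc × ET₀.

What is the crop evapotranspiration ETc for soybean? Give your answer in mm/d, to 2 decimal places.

ET₀ = 0.79 × 8.6 = 6.7940 mm/d
ETc = Kc × ET₀ = 1.14 × 6.7940 = 7.7452 mm/d

7.75 mm/d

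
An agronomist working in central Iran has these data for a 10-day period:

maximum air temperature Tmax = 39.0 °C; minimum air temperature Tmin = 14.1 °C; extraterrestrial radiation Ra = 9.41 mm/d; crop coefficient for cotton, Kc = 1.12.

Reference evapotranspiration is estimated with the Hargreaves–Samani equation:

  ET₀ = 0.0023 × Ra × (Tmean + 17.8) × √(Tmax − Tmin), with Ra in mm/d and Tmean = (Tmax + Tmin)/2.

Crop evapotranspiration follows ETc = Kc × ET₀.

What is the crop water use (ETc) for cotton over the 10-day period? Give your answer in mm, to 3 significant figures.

Tmean = (39.0 + 14.1)/2 = 26.55 °C
ET₀ = 0.0023 × 9.41 × (26.55 + 17.8) × √24.9 = 0.0023 × 9.41 × 44.35 × 4.9900 = 4.7897 mm/d
ETc = Kc × ET₀ = 1.12 × 4.7897 = 5.3645 mm/d
Over 10 days: 5.3645 × 10 = 53.645 mm

53.6 mm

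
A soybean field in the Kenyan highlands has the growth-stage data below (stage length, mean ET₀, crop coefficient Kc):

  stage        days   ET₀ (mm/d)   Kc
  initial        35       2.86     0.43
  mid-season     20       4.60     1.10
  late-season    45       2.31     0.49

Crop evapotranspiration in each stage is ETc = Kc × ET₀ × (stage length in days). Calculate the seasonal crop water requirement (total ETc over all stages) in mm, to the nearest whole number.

195 mm

initial: 0.43 × 2.86 × 35 = 43.04 mm
mid-season: 1.10 × 4.60 × 20 = 101.20 mm
late-season: 0.49 × 2.31 × 45 = 50.94 mm
Seasonal total = 195.18 mm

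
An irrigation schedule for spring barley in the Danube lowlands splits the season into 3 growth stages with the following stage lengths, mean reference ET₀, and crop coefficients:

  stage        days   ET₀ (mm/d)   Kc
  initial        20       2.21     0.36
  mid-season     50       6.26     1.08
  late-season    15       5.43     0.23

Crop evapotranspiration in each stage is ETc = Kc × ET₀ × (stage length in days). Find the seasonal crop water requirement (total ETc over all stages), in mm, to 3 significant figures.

initial: 0.36 × 2.21 × 20 = 15.91 mm
mid-season: 1.08 × 6.26 × 50 = 338.04 mm
late-season: 0.23 × 5.43 × 15 = 18.73 mm
Seasonal total = 372.68 mm

373 mm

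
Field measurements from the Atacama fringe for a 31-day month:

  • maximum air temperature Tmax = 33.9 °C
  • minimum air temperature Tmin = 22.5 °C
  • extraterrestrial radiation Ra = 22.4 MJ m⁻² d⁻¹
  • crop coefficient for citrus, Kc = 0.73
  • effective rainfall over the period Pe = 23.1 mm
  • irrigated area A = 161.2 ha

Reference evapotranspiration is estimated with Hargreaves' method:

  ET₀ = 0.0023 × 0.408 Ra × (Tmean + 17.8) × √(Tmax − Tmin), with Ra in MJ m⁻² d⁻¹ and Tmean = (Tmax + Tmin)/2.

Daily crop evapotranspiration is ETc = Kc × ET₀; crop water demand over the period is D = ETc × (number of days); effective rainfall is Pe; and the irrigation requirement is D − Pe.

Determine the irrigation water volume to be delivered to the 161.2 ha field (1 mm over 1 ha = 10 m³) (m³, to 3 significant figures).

Tmean = (33.9 + 22.5)/2 = 28.20 °C
0.408 Ra = 0.408 × 22.4 = 9.1392 mm/d equivalent
ET₀ = 0.0023 × 9.1392 × (28.20 + 17.8) × √11.4 = 0.0023 × 9.1392 × 46.00 × 3.3764 = 3.2647 mm/d
ETc = Kc × ET₀ = 0.73 × 3.2647 = 2.3832 mm/d
Crop demand D = ETc × 31 d = 2.3832 × 31 = 73.879 mm
D − Pe = 73.879 − 23.1 = 50.779 mm
Volume = 50.779 mm × 161.2 ha × 10 = 81855.7 m³

81900 m³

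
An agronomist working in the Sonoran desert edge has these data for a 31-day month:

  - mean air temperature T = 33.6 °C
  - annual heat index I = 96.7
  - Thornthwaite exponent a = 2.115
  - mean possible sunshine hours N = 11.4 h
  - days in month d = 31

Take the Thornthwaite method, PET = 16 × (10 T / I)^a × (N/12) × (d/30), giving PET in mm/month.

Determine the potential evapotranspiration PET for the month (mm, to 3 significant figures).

10T/I = 10 × 33.6 / 96.7 = 3.4747
(10T/I)^a = 3.4747^2.115 = 13.9329
Uncorrected PET = 16 × 13.9329 = 222.926 mm
Correction = (N/12)(d/30) = (11.4/12)(31/30) = 0.9817
PET = 222.926 × 0.9817 = 218.846 mm/month

219 mm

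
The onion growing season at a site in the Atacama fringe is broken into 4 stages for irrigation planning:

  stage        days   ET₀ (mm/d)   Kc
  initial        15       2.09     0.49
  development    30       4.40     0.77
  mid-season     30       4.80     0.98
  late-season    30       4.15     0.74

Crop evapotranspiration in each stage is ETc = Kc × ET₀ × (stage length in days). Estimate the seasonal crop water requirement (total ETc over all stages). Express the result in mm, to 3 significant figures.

350 mm

initial: 0.49 × 2.09 × 15 = 15.36 mm
development: 0.77 × 4.40 × 30 = 101.64 mm
mid-season: 0.98 × 4.80 × 30 = 141.12 mm
late-season: 0.74 × 4.15 × 30 = 92.13 mm
Seasonal total = 350.25 mm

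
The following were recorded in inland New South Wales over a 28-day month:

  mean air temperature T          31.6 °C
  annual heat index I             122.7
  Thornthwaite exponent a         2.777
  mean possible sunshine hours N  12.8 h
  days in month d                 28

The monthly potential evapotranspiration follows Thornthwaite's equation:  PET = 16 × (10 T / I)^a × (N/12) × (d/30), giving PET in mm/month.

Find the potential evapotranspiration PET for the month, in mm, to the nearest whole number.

10T/I = 10 × 31.6 / 122.7 = 2.5754
(10T/I)^a = 2.5754^2.777 = 13.8330
Uncorrected PET = 16 × 13.8330 = 221.328 mm
Correction = (N/12)(d/30) = (12.8/12)(28/30) = 0.9956
PET = 221.328 × 0.9956 = 220.354 mm/month

220 mm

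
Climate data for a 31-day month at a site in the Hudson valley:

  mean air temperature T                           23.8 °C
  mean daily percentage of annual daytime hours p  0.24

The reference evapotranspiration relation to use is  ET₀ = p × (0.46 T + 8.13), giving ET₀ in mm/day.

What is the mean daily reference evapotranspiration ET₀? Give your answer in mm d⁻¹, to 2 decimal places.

ET₀ = 0.24 × (0.46 × 23.8 + 8.13) = 0.24 × 19.078 = 4.5787 mm/d

4.58 mm d⁻¹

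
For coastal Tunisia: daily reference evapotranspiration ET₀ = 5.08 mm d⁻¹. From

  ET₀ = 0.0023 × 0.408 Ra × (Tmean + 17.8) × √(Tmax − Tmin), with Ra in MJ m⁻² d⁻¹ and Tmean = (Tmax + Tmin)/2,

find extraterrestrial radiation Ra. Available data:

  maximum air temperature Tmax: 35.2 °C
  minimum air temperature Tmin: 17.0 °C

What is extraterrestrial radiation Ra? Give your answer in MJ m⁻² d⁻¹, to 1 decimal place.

Tmean = (35.2+17.0)/2 = 26.10 °C; ΔT = 18.2
Ra = ET₀ / [0.0023 × 0.408 × (Tmean+17.8) × √ΔT]
   = 5.08 / (0.0023 × 0.408 × 43.90 × 4.2661) = 28.905 MJ m⁻² d⁻¹

28.9 MJ m⁻² d⁻¹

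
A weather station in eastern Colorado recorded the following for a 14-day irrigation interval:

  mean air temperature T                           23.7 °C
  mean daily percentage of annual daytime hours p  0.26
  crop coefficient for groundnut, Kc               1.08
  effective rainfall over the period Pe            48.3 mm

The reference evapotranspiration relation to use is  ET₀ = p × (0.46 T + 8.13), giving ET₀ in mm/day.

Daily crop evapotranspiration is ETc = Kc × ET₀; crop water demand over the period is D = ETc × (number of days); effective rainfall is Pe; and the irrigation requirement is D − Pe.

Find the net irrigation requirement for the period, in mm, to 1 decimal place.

ET₀ = 0.26 × (0.46 × 23.7 + 8.13) = 0.26 × 19.032 = 4.9483 mm/d
ETc = Kc × ET₀ = 1.08 × 4.9483 = 5.3442 mm/d
Crop demand D = ETc × 14 d = 5.3442 × 14 = 74.819 mm
D − Pe = 74.819 − 48.3 = 26.519 mm

26.5 mm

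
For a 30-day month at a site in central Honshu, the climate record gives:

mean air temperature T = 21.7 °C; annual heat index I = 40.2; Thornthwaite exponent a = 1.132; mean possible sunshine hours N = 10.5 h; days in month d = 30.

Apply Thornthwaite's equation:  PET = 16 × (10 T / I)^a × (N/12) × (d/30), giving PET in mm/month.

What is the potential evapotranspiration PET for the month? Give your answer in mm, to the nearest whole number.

10T/I = 10 × 21.7 / 40.2 = 5.3980
(10T/I)^a = 5.3980^1.132 = 6.7435
Uncorrected PET = 16 × 6.7435 = 107.896 mm
Correction = (N/12)(d/30) = (10.5/12)(30/30) = 0.8750
PET = 107.896 × 0.8750 = 94.409 mm/month

94 mm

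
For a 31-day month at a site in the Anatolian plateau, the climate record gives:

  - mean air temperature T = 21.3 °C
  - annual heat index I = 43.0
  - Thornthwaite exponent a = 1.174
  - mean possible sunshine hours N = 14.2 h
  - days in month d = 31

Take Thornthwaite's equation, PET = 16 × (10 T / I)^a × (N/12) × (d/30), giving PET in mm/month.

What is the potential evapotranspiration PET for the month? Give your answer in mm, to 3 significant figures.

128 mm

10T/I = 10 × 21.3 / 43.0 = 4.9535
(10T/I)^a = 4.9535^1.174 = 6.5438
Uncorrected PET = 16 × 6.5438 = 104.701 mm
Correction = (N/12)(d/30) = (14.2/12)(31/30) = 1.2228
PET = 104.701 × 1.2228 = 128.028 mm/month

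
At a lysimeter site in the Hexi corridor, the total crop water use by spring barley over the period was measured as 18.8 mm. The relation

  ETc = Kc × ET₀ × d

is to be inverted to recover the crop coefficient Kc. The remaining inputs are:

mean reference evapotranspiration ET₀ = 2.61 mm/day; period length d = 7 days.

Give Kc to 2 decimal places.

ETc = Kc × ET₀ × d  ⇒  Kc = ETc / (ET₀ × d)
Kc = 18.8 / (2.61 × 7) = 18.8 / 18.27 = 1.0290

1.03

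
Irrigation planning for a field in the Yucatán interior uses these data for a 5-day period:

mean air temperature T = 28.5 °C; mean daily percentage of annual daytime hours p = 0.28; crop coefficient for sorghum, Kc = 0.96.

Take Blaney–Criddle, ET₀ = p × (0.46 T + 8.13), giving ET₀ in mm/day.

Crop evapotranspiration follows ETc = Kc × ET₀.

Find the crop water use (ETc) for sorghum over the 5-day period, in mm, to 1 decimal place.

28.5 mm

ET₀ = 0.28 × (0.46 × 28.5 + 8.13) = 0.28 × 21.240 = 5.9472 mm/d
ETc = Kc × ET₀ = 0.96 × 5.9472 = 5.7093 mm/d
Over 5 days: 5.7093 × 5 = 28.547 mm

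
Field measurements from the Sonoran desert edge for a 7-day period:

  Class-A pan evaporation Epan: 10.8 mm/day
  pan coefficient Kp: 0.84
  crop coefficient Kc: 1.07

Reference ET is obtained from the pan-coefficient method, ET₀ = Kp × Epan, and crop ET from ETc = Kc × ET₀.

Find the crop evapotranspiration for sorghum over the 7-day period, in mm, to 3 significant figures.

ET₀ = 0.84 × 10.8 = 9.0720 mm/d
ETc = Kc × ET₀ = 1.07 × 9.0720 = 9.7070 mm/d
Over 7 days: 9.7070 × 7 = 67.949 mm

67.9 mm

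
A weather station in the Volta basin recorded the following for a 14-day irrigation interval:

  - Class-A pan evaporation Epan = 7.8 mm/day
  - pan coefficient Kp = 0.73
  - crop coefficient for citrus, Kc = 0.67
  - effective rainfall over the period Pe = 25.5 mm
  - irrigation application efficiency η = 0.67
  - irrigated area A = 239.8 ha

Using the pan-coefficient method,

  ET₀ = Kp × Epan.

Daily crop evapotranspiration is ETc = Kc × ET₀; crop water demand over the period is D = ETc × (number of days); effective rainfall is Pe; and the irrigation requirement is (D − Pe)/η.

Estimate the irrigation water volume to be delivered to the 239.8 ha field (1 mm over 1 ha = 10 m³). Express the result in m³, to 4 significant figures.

99890 m³

ET₀ = 0.73 × 7.8 = 5.6940 mm/d
ETc = Kc × ET₀ = 0.67 × 5.6940 = 3.8150 mm/d
Crop demand D = ETc × 14 d = 3.8150 × 14 = 53.410 mm
D − Pe = 53.410 − 25.5 = 27.910 mm
Gross irrigation = 27.910 / 0.67 = 41.657 mm
Volume = 41.657 mm × 239.8 ha × 10 = 99893.5 m³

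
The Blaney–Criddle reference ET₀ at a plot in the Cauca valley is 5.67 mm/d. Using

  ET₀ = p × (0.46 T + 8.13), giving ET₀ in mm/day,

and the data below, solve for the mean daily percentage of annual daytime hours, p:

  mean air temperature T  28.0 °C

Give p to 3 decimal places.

0.270

p = ET₀ / (0.46 T + 8.13) = 5.67 / (0.46 × 28.0 + 8.13) = 5.67 / 21.010 = 0.2699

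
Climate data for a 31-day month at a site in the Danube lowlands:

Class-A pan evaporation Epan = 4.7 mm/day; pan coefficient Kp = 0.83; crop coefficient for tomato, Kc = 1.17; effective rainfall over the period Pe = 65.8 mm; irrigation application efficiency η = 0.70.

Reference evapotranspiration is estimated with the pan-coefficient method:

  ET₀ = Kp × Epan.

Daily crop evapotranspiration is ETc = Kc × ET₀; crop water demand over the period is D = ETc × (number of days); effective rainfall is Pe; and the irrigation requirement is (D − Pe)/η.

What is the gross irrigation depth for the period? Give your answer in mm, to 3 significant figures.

108 mm

ET₀ = 0.83 × 4.7 = 3.9010 mm/d
ETc = Kc × ET₀ = 1.17 × 3.9010 = 4.5642 mm/d
Crop demand D = ETc × 31 d = 4.5642 × 31 = 141.490 mm
D − Pe = 141.490 − 65.8 = 75.690 mm
Gross irrigation = 75.690 / 0.70 = 108.129 mm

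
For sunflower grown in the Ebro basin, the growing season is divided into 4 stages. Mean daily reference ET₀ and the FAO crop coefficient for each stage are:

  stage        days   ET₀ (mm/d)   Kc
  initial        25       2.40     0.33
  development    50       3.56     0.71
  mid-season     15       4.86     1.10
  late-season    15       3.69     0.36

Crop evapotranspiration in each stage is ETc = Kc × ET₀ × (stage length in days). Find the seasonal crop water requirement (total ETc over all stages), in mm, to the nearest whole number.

246 mm

initial: 0.33 × 2.40 × 25 = 19.80 mm
development: 0.71 × 3.56 × 50 = 126.38 mm
mid-season: 1.10 × 4.86 × 15 = 80.19 mm
late-season: 0.36 × 3.69 × 15 = 19.93 mm
Seasonal total = 246.30 mm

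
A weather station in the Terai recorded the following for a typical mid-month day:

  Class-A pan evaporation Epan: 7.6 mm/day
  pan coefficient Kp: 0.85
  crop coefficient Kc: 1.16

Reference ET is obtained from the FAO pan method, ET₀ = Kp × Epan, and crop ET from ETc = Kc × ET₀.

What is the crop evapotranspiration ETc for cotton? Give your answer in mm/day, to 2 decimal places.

7.49 mm/day

ET₀ = 0.85 × 7.6 = 6.4600 mm/d
ETc = Kc × ET₀ = 1.16 × 6.4600 = 7.4936 mm/d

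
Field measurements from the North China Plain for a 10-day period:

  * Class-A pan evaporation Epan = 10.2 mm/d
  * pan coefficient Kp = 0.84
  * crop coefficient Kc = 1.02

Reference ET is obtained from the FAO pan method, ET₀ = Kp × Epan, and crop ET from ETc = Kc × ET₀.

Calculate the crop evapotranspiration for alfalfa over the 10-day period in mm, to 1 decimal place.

87.4 mm

ET₀ = 0.84 × 10.2 = 8.5680 mm/d
ETc = Kc × ET₀ = 1.02 × 8.5680 = 8.7394 mm/d
Over 10 days: 8.7394 × 10 = 87.394 mm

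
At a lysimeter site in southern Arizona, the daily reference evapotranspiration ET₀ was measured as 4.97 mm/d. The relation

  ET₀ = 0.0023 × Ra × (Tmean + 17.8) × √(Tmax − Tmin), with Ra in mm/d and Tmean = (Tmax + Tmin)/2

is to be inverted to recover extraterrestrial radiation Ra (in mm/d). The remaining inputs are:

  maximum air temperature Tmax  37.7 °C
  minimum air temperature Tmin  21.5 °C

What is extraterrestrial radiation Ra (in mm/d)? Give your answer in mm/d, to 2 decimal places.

Tmean = 29.60 °C; √ΔT = 4.0249
Ra = ET₀ / [0.0023 × (Tmean+17.8) × √ΔT] = 4.97 / (0.0023 × 47.40 × 4.0249) = 11.326 mm/d

11.33 mm/d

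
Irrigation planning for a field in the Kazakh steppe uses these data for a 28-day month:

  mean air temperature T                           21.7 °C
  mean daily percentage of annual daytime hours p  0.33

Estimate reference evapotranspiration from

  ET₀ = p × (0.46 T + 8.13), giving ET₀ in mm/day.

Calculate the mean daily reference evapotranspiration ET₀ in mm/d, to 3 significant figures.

ET₀ = 0.33 × (0.46 × 21.7 + 8.13) = 0.33 × 18.112 = 5.9770 mm/d

5.98 mm/d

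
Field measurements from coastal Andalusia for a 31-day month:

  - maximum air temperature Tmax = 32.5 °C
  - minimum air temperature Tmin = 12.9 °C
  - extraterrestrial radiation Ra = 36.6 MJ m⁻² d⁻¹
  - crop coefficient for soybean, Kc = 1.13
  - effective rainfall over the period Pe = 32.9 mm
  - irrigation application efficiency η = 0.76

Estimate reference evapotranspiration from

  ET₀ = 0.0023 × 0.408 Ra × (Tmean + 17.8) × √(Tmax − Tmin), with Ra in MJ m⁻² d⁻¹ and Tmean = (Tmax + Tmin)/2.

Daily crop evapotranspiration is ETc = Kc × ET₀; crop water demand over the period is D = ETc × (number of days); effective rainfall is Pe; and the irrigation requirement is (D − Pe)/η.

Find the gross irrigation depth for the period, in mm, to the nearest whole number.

241 mm

Tmean = (32.5 + 12.9)/2 = 22.70 °C
0.408 Ra = 0.408 × 36.6 = 14.9328 mm/d equivalent
ET₀ = 0.0023 × 14.9328 × (22.70 + 17.8) × √19.6 = 0.0023 × 14.9328 × 40.50 × 4.4272 = 6.1582 mm/d
ETc = Kc × ET₀ = 1.13 × 6.1582 = 6.9588 mm/d
Crop demand D = ETc × 31 d = 6.9588 × 31 = 215.723 mm
D − Pe = 215.723 − 32.9 = 182.823 mm
Gross irrigation = 182.823 / 0.76 = 240.557 mm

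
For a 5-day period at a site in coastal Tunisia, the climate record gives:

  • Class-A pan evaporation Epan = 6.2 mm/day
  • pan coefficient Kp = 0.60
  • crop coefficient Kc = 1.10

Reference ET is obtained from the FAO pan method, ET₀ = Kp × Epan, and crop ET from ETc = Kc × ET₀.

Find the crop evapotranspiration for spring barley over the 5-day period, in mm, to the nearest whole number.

20 mm

ET₀ = 0.60 × 6.2 = 3.7200 mm/d
ETc = Kc × ET₀ = 1.10 × 3.7200 = 4.0920 mm/d
Over 5 days: 4.0920 × 5 = 20.460 mm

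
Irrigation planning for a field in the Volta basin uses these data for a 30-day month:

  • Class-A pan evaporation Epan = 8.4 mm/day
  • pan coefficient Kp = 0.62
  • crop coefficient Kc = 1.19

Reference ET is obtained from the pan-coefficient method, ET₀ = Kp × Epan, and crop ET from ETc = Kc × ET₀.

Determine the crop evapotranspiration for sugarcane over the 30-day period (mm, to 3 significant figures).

ET₀ = 0.62 × 8.4 = 5.2080 mm/d
ETc = Kc × ET₀ = 1.19 × 5.2080 = 6.1975 mm/d
Over 30 days: 6.1975 × 30 = 185.925 mm

186 mm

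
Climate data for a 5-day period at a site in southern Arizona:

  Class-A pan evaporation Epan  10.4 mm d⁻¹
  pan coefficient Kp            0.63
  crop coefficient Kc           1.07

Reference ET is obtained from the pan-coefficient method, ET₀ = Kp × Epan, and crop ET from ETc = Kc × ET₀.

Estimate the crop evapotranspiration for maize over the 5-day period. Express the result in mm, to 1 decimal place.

ET₀ = 0.63 × 10.4 = 6.5520 mm/d
ETc = Kc × ET₀ = 1.07 × 6.5520 = 7.0106 mm/d
Over 5 days: 7.0106 × 5 = 35.053 mm

35.1 mm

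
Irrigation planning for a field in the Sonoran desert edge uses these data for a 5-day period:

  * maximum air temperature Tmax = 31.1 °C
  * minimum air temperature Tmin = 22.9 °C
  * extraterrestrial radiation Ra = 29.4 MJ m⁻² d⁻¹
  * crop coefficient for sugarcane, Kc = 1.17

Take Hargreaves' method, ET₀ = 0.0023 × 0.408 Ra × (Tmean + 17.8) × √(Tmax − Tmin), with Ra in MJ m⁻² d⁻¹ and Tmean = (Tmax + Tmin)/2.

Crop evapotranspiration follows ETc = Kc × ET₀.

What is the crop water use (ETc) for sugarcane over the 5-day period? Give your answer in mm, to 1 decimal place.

Tmean = (31.1 + 22.9)/2 = 27.00 °C
0.408 Ra = 0.408 × 29.4 = 11.9952 mm/d equivalent
ET₀ = 0.0023 × 11.9952 × (27.00 + 17.8) × √8.2 = 0.0023 × 11.9952 × 44.80 × 2.8636 = 3.5394 mm/d
ETc = Kc × ET₀ = 1.17 × 3.5394 = 4.1411 mm/d
Over 5 days: 4.1411 × 5 = 20.706 mm

20.7 mm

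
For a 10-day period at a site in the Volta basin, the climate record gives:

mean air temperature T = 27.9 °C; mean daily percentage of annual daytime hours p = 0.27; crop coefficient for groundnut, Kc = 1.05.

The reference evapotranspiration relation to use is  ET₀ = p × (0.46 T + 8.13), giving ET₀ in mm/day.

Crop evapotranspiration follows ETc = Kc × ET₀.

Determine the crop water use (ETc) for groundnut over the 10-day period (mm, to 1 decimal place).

59.4 mm

ET₀ = 0.27 × (0.46 × 27.9 + 8.13) = 0.27 × 20.964 = 5.6603 mm/d
ETc = Kc × ET₀ = 1.05 × 5.6603 = 5.9433 mm/d
Over 10 days: 5.9433 × 10 = 59.433 mm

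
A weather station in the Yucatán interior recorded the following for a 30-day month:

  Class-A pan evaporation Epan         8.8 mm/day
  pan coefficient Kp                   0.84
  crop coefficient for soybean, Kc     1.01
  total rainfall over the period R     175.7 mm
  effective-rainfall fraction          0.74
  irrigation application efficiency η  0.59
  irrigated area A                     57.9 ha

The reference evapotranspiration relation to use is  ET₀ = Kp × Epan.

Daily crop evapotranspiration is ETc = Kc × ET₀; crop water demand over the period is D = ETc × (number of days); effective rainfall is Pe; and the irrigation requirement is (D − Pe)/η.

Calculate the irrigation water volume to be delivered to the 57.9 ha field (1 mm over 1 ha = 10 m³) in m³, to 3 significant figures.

ET₀ = 0.84 × 8.8 = 7.3920 mm/d
ETc = Kc × ET₀ = 1.01 × 7.3920 = 7.4659 mm/d
Crop demand D = ETc × 30 d = 7.4659 × 30 = 223.977 mm
Pe = 0.74 × 175.7 = 130.018 mm
D − Pe = 223.977 − 130.018 = 93.959 mm
Gross irrigation = 93.959 / 0.59 = 159.253 mm
Volume = 159.253 mm × 57.9 ha × 10 = 92207.5 m³

92200 m³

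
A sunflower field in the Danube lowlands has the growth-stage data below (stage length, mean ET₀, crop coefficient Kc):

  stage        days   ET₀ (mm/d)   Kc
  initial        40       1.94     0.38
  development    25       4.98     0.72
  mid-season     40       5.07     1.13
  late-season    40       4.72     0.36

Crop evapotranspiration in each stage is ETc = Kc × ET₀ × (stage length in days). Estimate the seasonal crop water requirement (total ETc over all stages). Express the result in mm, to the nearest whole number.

416 mm

initial: 0.38 × 1.94 × 40 = 29.49 mm
development: 0.72 × 4.98 × 25 = 89.64 mm
mid-season: 1.13 × 5.07 × 40 = 229.16 mm
late-season: 0.36 × 4.72 × 40 = 67.97 mm
Seasonal total = 416.26 mm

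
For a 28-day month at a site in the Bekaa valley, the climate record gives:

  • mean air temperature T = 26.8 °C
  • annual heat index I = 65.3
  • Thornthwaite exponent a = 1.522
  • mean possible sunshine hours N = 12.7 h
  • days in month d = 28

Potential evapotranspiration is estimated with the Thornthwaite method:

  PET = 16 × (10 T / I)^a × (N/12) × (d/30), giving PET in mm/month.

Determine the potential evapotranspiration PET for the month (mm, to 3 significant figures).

10T/I = 10 × 26.8 / 65.3 = 4.1041
(10T/I)^a = 4.1041^1.522 = 8.5767
Uncorrected PET = 16 × 8.5767 = 137.227 mm
Correction = (N/12)(d/30) = (12.7/12)(28/30) = 0.9878
PET = 137.227 × 0.9878 = 135.553 mm/month

136 mm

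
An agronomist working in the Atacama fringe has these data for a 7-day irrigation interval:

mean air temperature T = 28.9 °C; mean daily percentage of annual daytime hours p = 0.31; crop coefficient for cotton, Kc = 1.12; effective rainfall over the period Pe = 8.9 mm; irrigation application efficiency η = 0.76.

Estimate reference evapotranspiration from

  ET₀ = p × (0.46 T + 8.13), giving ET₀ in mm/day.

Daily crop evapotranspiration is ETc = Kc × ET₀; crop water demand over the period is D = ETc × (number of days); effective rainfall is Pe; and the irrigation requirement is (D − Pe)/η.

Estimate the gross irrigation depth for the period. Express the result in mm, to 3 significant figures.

ET₀ = 0.31 × (0.46 × 28.9 + 8.13) = 0.31 × 21.424 = 6.6414 mm/d
ETc = Kc × ET₀ = 1.12 × 6.6414 = 7.4384 mm/d
Crop demand D = ETc × 7 d = 7.4384 × 7 = 52.069 mm
D − Pe = 52.069 − 8.9 = 43.169 mm
Gross irrigation = 43.169 / 0.76 = 56.801 mm

56.8 mm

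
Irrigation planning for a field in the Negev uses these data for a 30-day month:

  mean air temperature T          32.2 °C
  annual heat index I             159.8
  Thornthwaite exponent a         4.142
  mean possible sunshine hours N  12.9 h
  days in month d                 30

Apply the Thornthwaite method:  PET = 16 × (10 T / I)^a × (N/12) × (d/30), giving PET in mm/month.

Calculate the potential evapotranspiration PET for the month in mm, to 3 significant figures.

313 mm

10T/I = 10 × 32.2 / 159.8 = 2.0150
(10T/I)^a = 2.0150^4.142 = 18.2099
Uncorrected PET = 16 × 18.2099 = 291.358 mm
Correction = (N/12)(d/30) = (12.9/12)(30/30) = 1.0750
PET = 291.358 × 1.0750 = 313.210 mm/month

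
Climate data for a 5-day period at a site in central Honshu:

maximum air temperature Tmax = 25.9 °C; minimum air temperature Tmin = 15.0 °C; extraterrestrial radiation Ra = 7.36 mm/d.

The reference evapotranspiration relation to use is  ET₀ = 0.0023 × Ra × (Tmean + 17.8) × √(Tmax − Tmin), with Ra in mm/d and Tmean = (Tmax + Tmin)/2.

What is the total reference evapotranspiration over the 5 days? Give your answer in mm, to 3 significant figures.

Tmean = (25.9 + 15.0)/2 = 20.45 °C
ET₀ = 0.0023 × 7.36 × (20.45 + 17.8) × √10.9 = 0.0023 × 7.36 × 38.25 × 3.3015 = 2.1377 mm/d
Over 5 days: 2.1377 × 5 = 10.689 mm

10.7 mm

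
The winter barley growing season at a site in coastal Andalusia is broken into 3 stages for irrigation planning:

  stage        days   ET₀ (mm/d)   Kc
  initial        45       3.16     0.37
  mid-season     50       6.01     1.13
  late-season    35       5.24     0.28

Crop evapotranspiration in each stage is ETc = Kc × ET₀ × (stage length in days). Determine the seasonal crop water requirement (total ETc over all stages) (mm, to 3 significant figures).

444 mm

initial: 0.37 × 3.16 × 45 = 52.61 mm
mid-season: 1.13 × 6.01 × 50 = 339.57 mm
late-season: 0.28 × 5.24 × 35 = 51.35 mm
Seasonal total = 443.53 mm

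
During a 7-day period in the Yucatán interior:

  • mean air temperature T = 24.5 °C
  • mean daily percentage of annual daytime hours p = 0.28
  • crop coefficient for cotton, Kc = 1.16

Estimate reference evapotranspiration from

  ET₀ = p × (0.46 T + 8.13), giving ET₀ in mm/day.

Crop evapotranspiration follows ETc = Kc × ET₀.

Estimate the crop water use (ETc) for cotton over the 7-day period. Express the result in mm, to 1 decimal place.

ET₀ = 0.28 × (0.46 × 24.5 + 8.13) = 0.28 × 19.400 = 5.4320 mm/d
ETc = Kc × ET₀ = 1.16 × 5.4320 = 6.3011 mm/d
Over 7 days: 6.3011 × 7 = 44.108 mm

44.1 mm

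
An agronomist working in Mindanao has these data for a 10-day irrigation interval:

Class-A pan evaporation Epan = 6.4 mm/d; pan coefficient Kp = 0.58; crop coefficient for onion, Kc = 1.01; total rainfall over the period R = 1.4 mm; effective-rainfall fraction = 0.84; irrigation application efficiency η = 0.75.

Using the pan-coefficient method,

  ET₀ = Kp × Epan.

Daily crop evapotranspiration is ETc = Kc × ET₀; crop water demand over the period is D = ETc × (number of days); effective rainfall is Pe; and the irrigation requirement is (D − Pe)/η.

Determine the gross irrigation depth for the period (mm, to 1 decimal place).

48.4 mm

ET₀ = 0.58 × 6.4 = 3.7120 mm/d
ETc = Kc × ET₀ = 1.01 × 3.7120 = 3.7491 mm/d
Crop demand D = ETc × 10 d = 3.7491 × 10 = 37.491 mm
Pe = 0.84 × 1.4 = 1.176 mm
D − Pe = 37.491 − 1.176 = 36.315 mm
Gross irrigation = 36.315 / 0.75 = 48.420 mm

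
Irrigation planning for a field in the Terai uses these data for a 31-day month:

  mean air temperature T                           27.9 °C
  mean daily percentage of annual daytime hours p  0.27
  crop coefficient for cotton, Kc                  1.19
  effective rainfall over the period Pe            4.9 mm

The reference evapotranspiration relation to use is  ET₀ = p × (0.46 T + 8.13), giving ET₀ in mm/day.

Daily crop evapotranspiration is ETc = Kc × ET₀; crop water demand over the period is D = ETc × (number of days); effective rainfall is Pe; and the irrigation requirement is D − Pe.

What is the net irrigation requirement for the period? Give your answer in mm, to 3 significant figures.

204 mm

ET₀ = 0.27 × (0.46 × 27.9 + 8.13) = 0.27 × 20.964 = 5.6603 mm/d
ETc = Kc × ET₀ = 1.19 × 5.6603 = 6.7358 mm/d
Crop demand D = ETc × 31 d = 6.7358 × 31 = 208.810 mm
D − Pe = 208.810 − 4.9 = 203.910 mm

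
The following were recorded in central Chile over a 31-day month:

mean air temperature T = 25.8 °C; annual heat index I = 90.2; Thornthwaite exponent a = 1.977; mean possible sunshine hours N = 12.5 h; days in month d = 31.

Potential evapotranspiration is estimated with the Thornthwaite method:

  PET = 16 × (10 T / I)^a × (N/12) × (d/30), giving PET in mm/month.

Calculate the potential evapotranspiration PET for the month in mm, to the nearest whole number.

10T/I = 10 × 25.8 / 90.2 = 2.8603
(10T/I)^a = 2.8603^1.977 = 7.9859
Uncorrected PET = 16 × 7.9859 = 127.774 mm
Correction = (N/12)(d/30) = (12.5/12)(31/30) = 1.0764
PET = 127.774 × 1.0764 = 137.536 mm/month

138 mm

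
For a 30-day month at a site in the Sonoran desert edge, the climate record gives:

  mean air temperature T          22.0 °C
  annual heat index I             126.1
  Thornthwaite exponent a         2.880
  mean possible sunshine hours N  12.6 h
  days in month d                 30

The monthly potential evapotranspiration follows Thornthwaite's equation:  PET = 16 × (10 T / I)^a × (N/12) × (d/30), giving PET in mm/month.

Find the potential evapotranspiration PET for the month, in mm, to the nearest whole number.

83 mm

10T/I = 10 × 22.0 / 126.1 = 1.7446
(10T/I)^a = 1.7446^2.880 = 4.9669
Uncorrected PET = 16 × 4.9669 = 79.470 mm
Correction = (N/12)(d/30) = (12.6/12)(30/30) = 1.0500
PET = 79.470 × 1.0500 = 83.444 mm/month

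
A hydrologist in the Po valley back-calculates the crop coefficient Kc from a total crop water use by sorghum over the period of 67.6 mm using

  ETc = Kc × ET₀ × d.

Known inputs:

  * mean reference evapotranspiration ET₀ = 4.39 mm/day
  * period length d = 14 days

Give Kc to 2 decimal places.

ETc = Kc × ET₀ × d  ⇒  Kc = ETc / (ET₀ × d)
Kc = 67.6 / (4.39 × 14) = 67.6 / 61.46 = 1.0999

1.10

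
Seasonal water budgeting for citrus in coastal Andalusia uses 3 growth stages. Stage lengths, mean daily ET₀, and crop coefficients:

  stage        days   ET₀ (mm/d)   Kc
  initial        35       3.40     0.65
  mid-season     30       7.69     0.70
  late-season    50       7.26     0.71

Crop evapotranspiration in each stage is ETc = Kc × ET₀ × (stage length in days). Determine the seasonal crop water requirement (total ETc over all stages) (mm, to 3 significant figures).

497 mm

initial: 0.65 × 3.40 × 35 = 77.35 mm
mid-season: 0.70 × 7.69 × 30 = 161.49 mm
late-season: 0.71 × 7.26 × 50 = 257.73 mm
Seasonal total = 496.57 mm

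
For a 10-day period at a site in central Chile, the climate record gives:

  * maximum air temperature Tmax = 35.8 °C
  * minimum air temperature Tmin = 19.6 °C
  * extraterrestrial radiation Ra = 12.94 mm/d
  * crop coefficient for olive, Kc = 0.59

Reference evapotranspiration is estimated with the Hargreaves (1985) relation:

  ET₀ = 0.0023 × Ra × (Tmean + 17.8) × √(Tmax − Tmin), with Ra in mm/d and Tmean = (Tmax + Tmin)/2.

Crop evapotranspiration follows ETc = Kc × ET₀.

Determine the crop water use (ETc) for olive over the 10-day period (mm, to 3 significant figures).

Tmean = (35.8 + 19.6)/2 = 27.70 °C
ET₀ = 0.0023 × 12.94 × (27.70 + 17.8) × √16.2 = 0.0023 × 12.94 × 45.50 × 4.0249 = 5.4504 mm/d
ETc = Kc × ET₀ = 0.59 × 5.4504 = 3.2157 mm/d
Over 10 days: 3.2157 × 10 = 32.157 mm

32.2 mm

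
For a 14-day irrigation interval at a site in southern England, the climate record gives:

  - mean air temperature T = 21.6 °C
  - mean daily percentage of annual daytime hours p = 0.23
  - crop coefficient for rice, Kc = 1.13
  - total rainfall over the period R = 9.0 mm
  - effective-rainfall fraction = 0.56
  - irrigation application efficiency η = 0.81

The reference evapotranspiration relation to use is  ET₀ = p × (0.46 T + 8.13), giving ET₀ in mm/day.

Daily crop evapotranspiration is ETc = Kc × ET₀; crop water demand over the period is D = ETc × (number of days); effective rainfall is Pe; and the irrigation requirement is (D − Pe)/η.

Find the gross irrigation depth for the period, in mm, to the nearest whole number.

ET₀ = 0.23 × (0.46 × 21.6 + 8.13) = 0.23 × 18.066 = 4.1552 mm/d
ETc = Kc × ET₀ = 1.13 × 4.1552 = 4.6954 mm/d
Crop demand D = ETc × 14 d = 4.6954 × 14 = 65.736 mm
Pe = 0.56 × 9.0 = 5.040 mm
D − Pe = 65.736 − 5.040 = 60.696 mm
Gross irrigation = 60.696 / 0.81 = 74.933 mm

75 mm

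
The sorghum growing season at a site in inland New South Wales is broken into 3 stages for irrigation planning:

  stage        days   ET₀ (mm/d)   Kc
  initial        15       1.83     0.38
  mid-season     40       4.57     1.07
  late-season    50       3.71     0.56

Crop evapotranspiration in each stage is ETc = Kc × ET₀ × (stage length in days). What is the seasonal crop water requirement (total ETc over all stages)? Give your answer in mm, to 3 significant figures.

310 mm

initial: 0.38 × 1.83 × 15 = 10.43 mm
mid-season: 1.07 × 4.57 × 40 = 195.60 mm
late-season: 0.56 × 3.71 × 50 = 103.88 mm
Seasonal total = 309.91 mm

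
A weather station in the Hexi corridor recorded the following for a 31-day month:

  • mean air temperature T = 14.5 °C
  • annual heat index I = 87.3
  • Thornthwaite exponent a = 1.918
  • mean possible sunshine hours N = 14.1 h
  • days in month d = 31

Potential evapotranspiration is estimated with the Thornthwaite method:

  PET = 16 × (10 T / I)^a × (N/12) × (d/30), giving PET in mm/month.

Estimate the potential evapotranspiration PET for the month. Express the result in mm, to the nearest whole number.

10T/I = 10 × 14.5 / 87.3 = 1.6609
(10T/I)^a = 1.6609^1.918 = 2.6462
Uncorrected PET = 16 × 2.6462 = 42.339 mm
Correction = (N/12)(d/30) = (14.1/12)(31/30) = 1.2142
PET = 42.339 × 1.2142 = 51.408 mm/month

51 mm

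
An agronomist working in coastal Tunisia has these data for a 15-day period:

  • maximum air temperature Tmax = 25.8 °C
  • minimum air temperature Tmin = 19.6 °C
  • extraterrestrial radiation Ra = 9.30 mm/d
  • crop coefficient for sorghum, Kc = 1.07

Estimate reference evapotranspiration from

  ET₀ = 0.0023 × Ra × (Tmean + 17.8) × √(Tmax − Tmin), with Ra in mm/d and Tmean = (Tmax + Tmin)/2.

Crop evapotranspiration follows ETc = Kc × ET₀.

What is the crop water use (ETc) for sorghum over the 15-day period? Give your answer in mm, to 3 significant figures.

Tmean = (25.8 + 19.6)/2 = 22.70 °C
ET₀ = 0.0023 × 9.30 × (22.70 + 17.8) × √6.2 = 0.0023 × 9.30 × 40.50 × 2.4900 = 2.1571 mm/d
ETc = Kc × ET₀ = 1.07 × 2.1571 = 2.3081 mm/d
Over 15 days: 2.3081 × 15 = 34.622 mm

34.6 mm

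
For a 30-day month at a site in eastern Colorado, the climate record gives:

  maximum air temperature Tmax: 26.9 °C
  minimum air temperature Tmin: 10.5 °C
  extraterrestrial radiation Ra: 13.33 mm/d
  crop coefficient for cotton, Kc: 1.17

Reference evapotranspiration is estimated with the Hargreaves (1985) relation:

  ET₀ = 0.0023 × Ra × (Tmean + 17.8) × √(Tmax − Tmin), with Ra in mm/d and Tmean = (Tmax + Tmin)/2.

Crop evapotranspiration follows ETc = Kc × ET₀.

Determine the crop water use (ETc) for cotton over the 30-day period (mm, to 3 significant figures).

159 mm

Tmean = (26.9 + 10.5)/2 = 18.70 °C
ET₀ = 0.0023 × 13.33 × (18.70 + 17.8) × √16.4 = 0.0023 × 13.33 × 36.50 × 4.0497 = 4.5318 mm/d
ETc = Kc × ET₀ = 1.17 × 4.5318 = 5.3022 mm/d
Over 30 days: 5.3022 × 30 = 159.066 mm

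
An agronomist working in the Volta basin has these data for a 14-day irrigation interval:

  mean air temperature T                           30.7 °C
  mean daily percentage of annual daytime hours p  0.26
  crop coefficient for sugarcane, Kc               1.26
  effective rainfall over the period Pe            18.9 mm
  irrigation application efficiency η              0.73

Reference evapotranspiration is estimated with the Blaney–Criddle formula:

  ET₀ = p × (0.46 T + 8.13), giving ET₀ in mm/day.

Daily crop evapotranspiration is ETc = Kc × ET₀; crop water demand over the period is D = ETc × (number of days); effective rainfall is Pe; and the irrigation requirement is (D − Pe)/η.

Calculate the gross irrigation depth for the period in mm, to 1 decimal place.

ET₀ = 0.26 × (0.46 × 30.7 + 8.13) = 0.26 × 22.252 = 5.7855 mm/d
ETc = Kc × ET₀ = 1.26 × 5.7855 = 7.2897 mm/d
Crop demand D = ETc × 14 d = 7.2897 × 14 = 102.056 mm
D − Pe = 102.056 − 18.9 = 83.156 mm
Gross irrigation = 83.156 / 0.73 = 113.912 mm

113.9 mm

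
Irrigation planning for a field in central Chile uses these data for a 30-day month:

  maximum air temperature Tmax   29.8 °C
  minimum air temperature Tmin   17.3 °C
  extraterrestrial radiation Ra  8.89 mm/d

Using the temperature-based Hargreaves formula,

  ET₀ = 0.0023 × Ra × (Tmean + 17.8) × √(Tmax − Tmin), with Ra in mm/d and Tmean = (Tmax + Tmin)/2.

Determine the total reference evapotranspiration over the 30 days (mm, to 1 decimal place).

89.7 mm

Tmean = (29.8 + 17.3)/2 = 23.55 °C
ET₀ = 0.0023 × 8.89 × (23.55 + 17.8) × √12.5 = 0.0023 × 8.89 × 41.35 × 3.5355 = 2.9892 mm/d
Over 30 days: 2.9892 × 30 = 89.676 mm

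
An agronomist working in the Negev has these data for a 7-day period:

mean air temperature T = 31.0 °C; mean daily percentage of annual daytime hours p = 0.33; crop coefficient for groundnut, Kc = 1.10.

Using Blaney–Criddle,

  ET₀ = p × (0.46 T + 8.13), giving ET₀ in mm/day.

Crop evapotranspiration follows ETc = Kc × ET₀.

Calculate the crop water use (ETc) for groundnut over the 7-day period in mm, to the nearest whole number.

ET₀ = 0.33 × (0.46 × 31.0 + 8.13) = 0.33 × 22.390 = 7.3887 mm/d
ETc = Kc × ET₀ = 1.10 × 7.3887 = 8.1276 mm/d
Over 7 days: 8.1276 × 7 = 56.893 mm

57 mm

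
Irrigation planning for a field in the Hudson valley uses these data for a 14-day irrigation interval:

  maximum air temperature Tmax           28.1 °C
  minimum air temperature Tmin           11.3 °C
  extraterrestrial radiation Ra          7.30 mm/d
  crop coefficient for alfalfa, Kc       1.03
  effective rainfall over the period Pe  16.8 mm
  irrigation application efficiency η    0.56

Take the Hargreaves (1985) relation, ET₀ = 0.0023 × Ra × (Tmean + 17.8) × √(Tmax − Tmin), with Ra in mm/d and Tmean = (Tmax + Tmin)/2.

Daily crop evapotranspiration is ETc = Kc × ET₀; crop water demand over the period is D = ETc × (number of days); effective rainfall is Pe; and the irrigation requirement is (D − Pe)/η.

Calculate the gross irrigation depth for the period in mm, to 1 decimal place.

36.5 mm

Tmean = (28.1 + 11.3)/2 = 19.70 °C
ET₀ = 0.0023 × 7.30 × (19.70 + 17.8) × √16.8 = 0.0023 × 7.30 × 37.50 × 4.0988 = 2.5807 mm/d
ETc = Kc × ET₀ = 1.03 × 2.5807 = 2.6581 mm/d
Crop demand D = ETc × 14 d = 2.6581 × 14 = 37.213 mm
D − Pe = 37.213 − 16.8 = 20.413 mm
Gross irrigation = 20.413 / 0.56 = 36.452 mm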